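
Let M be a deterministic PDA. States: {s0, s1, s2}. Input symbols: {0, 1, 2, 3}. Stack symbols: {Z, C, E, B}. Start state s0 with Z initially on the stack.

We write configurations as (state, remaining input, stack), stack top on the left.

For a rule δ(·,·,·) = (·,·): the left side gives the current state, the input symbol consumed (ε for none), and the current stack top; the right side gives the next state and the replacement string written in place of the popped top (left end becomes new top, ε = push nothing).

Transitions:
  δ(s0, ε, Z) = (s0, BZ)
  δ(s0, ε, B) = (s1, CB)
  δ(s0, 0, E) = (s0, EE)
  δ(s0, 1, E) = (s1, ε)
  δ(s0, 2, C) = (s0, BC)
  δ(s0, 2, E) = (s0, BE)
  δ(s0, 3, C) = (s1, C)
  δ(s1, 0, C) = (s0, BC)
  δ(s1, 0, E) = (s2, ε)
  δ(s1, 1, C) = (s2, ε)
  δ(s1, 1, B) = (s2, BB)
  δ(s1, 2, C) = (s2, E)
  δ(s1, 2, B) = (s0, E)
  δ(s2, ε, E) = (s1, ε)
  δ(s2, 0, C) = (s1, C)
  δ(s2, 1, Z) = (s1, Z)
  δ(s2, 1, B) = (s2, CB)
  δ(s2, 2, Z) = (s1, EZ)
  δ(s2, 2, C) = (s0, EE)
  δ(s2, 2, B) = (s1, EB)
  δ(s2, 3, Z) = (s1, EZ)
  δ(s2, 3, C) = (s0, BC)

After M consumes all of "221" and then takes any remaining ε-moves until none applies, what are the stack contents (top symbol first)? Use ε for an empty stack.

Z

(s0, 221, Z) ⊢ (s0, 221, BZ) ⊢ (s1, 221, CBZ) ⊢ (s2, 21, EBZ) ⊢ (s1, 21, BZ) ⊢ (s0, 1, EZ) ⊢ (s1, ε, Z)
All input consumed in state s1 with stack Z.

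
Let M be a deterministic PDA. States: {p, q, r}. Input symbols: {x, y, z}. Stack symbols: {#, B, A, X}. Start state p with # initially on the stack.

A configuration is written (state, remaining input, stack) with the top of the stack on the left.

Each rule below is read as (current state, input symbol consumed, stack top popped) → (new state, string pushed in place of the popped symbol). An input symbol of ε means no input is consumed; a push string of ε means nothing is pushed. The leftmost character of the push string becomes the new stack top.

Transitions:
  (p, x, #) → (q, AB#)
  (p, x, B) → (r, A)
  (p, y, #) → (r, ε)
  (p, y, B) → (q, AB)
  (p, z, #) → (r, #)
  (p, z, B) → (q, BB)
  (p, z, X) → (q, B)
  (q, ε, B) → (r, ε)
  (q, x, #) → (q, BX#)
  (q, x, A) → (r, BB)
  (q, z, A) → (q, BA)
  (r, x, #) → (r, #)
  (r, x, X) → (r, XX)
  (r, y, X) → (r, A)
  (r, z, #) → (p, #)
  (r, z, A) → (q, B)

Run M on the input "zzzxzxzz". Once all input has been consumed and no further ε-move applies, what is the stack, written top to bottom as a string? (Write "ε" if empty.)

(p, zzzxzxzz, #) ⊢ (r, zzxzxzz, #) ⊢ (p, zxzxzz, #) ⊢ (r, xzxzz, #) ⊢ (r, zxzz, #) ⊢ (p, xzz, #) ⊢ (q, zz, AB#) ⊢ (q, z, BAB#) ⊢ (r, z, AB#) ⊢ (q, ε, BB#) ⊢ (r, ε, B#)
All input consumed in state r with stack B#.

B#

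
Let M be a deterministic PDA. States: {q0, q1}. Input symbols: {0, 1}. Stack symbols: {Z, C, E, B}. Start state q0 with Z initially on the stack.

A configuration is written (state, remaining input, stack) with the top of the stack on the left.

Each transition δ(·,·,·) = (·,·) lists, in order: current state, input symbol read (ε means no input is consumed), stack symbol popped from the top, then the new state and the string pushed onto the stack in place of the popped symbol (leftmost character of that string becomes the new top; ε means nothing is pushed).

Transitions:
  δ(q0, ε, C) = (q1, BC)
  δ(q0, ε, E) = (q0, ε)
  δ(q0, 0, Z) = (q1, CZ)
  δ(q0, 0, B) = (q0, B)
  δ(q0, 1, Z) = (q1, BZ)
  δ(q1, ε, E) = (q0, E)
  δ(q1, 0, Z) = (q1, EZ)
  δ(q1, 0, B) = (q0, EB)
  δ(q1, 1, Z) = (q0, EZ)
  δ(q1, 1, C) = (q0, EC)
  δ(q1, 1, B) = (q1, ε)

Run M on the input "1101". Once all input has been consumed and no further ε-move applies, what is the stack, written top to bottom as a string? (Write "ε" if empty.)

BZ

(q0, 1101, Z) ⊢ (q1, 101, BZ) ⊢ (q1, 01, Z) ⊢ (q1, 1, EZ) ⊢ (q0, 1, EZ) ⊢ (q0, 1, Z) ⊢ (q1, ε, BZ)
All input consumed in state q1 with stack BZ.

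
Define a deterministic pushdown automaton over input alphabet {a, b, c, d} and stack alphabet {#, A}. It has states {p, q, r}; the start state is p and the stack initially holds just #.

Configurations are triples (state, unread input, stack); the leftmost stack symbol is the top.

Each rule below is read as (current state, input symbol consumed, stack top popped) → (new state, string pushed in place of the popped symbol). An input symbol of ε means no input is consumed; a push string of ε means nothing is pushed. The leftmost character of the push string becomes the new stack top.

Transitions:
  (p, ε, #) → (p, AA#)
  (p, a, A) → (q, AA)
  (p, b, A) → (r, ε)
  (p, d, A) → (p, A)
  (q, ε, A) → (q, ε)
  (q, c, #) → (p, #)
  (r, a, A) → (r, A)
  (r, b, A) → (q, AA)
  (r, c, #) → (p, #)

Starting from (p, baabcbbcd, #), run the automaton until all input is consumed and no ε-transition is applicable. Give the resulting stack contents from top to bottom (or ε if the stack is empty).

AA#

(p, baabcbbcd, #)
  ε-move, top #: go to p, push AA# → (p, baabcbbcd, AA#)
  read b, top A: go to r, push ε → (r, aabcbbcd, A#)
  read a, top A: go to r, push A → (r, abcbbcd, A#)
  read a, top A: go to r, push A → (r, bcbbcd, A#)
  read b, top A: go to q, push AA → (q, cbbcd, AA#)
  ε-move, top A: go to q, push ε → (q, cbbcd, A#)
  ε-move, top A: go to q, push ε → (q, cbbcd, #)
  read c, top #: go to p, push # → (p, bbcd, #)
  ε-move, top #: go to p, push AA# → (p, bbcd, AA#)
  read b, top A: go to r, push ε → (r, bcd, A#)
  read b, top A: go to q, push AA → (q, cd, AA#)
  ε-move, top A: go to q, push ε → (q, cd, A#)
  ε-move, top A: go to q, push ε → (q, cd, #)
  read c, top #: go to p, push # → (p, d, #)
  ε-move, top #: go to p, push AA# → (p, d, AA#)
  read d, top A: go to p, push A → (p, ε, AA#)
All input consumed in state p with stack AA#.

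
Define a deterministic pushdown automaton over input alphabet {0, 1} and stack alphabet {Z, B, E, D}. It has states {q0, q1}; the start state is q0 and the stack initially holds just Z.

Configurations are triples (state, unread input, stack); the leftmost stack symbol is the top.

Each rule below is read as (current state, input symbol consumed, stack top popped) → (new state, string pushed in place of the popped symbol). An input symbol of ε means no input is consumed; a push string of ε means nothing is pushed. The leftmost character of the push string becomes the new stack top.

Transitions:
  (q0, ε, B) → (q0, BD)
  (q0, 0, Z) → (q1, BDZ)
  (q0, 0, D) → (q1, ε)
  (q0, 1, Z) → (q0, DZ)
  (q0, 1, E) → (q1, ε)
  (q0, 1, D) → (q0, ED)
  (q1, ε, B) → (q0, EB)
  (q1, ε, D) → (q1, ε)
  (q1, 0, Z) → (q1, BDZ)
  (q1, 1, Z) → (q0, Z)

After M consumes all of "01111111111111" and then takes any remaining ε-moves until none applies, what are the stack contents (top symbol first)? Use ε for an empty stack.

EBDZ

(q0, 01111111111111, Z)
  read 0, top Z: go to q1, push BDZ → (q1, 1111111111111, BDZ)
  ε-move, top B: go to q0, push EB → (q0, 1111111111111, EBDZ)
  read 1, top E: go to q1, push ε → (q1, 111111111111, BDZ)
  ε-move, top B: go to q0, push EB → (q0, 111111111111, EBDZ)
  read 1, top E: go to q1, push ε → (q1, 11111111111, BDZ)
  ε-move, top B: go to q0, push EB → (q0, 11111111111, EBDZ)
  read 1, top E: go to q1, push ε → (q1, 1111111111, BDZ)
  ε-move, top B: go to q0, push EB → (q0, 1111111111, EBDZ)
  read 1, top E: go to q1, push ε → (q1, 111111111, BDZ)
  ε-move, top B: go to q0, push EB → (q0, 111111111, EBDZ)
  read 1, top E: go to q1, push ε → (q1, 11111111, BDZ)
  ε-move, top B: go to q0, push EB → (q0, 11111111, EBDZ)
  read 1, top E: go to q1, push ε → (q1, 1111111, BDZ)
  ε-move, top B: go to q0, push EB → (q0, 1111111, EBDZ)
  read 1, top E: go to q1, push ε → (q1, 111111, BDZ)
  ε-move, top B: go to q0, push EB → (q0, 111111, EBDZ)
  read 1, top E: go to q1, push ε → (q1, 11111, BDZ)
  ε-move, top B: go to q0, push EB → (q0, 11111, EBDZ)
  read 1, top E: go to q1, push ε → (q1, 1111, BDZ)
  ε-move, top B: go to q0, push EB → (q0, 1111, EBDZ)
  read 1, top E: go to q1, push ε → (q1, 111, BDZ)
  ε-move, top B: go to q0, push EB → (q0, 111, EBDZ)
  read 1, top E: go to q1, push ε → (q1, 11, BDZ)
  ε-move, top B: go to q0, push EB → (q0, 11, EBDZ)
  read 1, top E: go to q1, push ε → (q1, 1, BDZ)
  ε-move, top B: go to q0, push EB → (q0, 1, EBDZ)
  read 1, top E: go to q1, push ε → (q1, ε, BDZ)
  ε-move, top B: go to q0, push EB → (q0, ε, EBDZ)
All input consumed in state q0 with stack EBDZ.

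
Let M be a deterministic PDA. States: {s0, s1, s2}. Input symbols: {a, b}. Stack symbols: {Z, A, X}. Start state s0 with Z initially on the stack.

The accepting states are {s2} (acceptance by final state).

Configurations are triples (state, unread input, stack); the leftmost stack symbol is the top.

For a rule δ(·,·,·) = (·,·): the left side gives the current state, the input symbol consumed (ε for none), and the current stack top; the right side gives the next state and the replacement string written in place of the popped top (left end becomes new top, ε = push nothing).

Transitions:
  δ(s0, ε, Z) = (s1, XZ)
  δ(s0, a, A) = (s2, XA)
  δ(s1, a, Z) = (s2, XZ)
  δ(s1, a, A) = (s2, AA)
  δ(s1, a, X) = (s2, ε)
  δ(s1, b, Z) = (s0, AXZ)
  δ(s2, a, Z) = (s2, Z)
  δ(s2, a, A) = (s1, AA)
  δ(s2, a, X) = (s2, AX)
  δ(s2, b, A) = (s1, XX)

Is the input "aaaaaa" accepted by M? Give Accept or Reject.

Accept

(s0, aaaaaa, Z) ⊢ (s1, aaaaaa, XZ) ⊢ (s2, aaaaa, Z) ⊢ (s2, aaaa, Z) ⊢ (s2, aaa, Z) ⊢ (s2, aa, Z) ⊢ (s2, a, Z) ⊢ (s2, ε, Z)
All input consumed; state s2 ∈ F.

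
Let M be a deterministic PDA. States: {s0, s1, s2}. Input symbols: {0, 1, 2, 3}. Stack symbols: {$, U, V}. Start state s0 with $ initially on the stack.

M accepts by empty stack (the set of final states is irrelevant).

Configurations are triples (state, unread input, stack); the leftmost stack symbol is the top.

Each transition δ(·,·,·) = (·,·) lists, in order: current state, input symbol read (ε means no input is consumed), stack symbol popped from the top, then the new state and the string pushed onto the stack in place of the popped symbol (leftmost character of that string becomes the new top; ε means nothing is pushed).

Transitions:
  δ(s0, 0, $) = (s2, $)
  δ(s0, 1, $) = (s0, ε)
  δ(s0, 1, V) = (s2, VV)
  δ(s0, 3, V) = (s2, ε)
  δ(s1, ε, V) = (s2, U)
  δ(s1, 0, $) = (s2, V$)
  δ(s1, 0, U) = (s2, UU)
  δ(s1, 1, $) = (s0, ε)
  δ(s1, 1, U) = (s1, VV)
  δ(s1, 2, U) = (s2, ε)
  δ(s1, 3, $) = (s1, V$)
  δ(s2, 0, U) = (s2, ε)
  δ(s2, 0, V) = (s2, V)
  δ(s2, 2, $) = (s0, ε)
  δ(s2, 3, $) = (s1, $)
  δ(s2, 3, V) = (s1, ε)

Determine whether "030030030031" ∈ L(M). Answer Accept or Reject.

(s0, 030030030031, $) ⊢ (s2, 30030030031, $) ⊢ (s1, 0030030031, $) ⊢ (s2, 030030031, V$) ⊢ (s2, 30030031, V$) ⊢ (s1, 0030031, $) ⊢ (s2, 030031, V$) ⊢ (s2, 30031, V$) ⊢ (s1, 0031, $) ⊢ (s2, 031, V$) ⊢ (s2, 31, V$) ⊢ (s1, 1, $) ⊢ (s0, ε, ε)
All input consumed and the stack is empty.

Accept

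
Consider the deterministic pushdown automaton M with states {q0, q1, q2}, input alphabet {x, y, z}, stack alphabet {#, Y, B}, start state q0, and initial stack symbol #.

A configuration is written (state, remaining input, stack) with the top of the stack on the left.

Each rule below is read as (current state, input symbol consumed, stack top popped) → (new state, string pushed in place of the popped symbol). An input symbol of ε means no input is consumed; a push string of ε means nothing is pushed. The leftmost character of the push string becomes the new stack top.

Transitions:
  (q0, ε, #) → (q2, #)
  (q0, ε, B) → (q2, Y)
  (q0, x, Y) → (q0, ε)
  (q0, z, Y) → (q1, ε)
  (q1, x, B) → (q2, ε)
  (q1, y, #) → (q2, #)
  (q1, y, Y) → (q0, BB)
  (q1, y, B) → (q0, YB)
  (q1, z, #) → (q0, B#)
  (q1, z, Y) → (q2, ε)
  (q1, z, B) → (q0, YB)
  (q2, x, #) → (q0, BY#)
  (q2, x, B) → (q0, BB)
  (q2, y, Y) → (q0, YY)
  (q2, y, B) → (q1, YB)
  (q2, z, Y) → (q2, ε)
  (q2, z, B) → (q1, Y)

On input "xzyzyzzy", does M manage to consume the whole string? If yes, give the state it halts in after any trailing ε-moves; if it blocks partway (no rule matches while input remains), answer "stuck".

q2

(q0, xzyzyzzy, #) ⊢ (q2, xzyzyzzy, #) ⊢ (q0, zyzyzzy, BY#) ⊢ (q2, zyzyzzy, YY#) ⊢ (q2, yzyzzy, Y#) ⊢ (q0, zyzzy, YY#) ⊢ (q1, yzzy, Y#) ⊢ (q0, zzy, BB#) ⊢ (q2, zzy, YB#) ⊢ (q2, zy, B#) ⊢ (q1, y, Y#) ⊢ (q0, ε, BB#) ⊢ (q2, ε, YB#)
All input consumed; M is in state q2.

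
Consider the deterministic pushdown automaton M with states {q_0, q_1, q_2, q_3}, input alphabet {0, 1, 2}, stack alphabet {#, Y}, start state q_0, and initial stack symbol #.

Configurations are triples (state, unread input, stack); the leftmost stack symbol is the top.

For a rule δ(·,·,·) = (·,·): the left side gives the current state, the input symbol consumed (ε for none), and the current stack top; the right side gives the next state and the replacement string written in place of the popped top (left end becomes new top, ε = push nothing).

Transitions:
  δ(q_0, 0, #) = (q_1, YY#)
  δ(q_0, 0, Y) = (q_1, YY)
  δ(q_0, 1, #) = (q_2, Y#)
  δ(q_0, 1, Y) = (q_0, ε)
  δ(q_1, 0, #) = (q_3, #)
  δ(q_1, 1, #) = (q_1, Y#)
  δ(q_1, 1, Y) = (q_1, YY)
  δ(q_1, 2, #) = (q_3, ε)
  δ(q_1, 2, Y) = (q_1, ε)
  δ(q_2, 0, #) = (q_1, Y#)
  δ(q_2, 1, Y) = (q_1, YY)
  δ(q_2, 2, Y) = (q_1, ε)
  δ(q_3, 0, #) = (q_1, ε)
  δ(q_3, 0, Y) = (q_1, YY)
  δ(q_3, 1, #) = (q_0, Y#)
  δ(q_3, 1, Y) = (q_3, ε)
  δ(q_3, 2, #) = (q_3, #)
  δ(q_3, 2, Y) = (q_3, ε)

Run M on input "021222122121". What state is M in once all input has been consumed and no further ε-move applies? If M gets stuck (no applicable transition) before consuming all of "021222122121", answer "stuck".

stuck

(q_0, 021222122121, #)
  read 0, top #: go to q_1, push YY# → (q_1, 21222122121, YY#)
  read 2, top Y: go to q_1, push ε → (q_1, 1222122121, Y#)
  read 1, top Y: go to q_1, push YY → (q_1, 222122121, YY#)
  read 2, top Y: go to q_1, push ε → (q_1, 22122121, Y#)
  read 2, top Y: go to q_1, push ε → (q_1, 2122121, #)
  read 2, top #: go to q_3, push ε → (q_3, 122121, ε)
No transition for (q_3, 1, top ε); M blocks with input 122121 remaining.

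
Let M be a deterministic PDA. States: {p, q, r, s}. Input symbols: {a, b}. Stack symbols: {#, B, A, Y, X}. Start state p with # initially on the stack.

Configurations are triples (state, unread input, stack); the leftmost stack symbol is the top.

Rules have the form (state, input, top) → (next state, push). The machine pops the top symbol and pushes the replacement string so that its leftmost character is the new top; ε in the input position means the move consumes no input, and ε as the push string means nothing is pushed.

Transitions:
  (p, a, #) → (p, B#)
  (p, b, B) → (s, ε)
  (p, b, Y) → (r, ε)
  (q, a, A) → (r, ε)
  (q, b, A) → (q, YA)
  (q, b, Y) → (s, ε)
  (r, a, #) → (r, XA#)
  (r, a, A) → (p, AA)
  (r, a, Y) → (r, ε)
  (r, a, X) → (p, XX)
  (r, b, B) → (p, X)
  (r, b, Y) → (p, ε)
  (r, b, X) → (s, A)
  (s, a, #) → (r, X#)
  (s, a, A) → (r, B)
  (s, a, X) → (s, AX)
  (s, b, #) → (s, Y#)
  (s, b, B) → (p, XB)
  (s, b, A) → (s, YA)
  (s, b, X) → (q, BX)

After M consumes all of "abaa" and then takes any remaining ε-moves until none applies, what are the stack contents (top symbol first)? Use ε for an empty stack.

XX#

(p, abaa, #)
  read a, top #: go to p, push B# → (p, baa, B#)
  read b, top B: go to s, push ε → (s, aa, #)
  read a, top #: go to r, push X# → (r, a, X#)
  read a, top X: go to p, push XX → (p, ε, XX#)
All input consumed in state p with stack XX#.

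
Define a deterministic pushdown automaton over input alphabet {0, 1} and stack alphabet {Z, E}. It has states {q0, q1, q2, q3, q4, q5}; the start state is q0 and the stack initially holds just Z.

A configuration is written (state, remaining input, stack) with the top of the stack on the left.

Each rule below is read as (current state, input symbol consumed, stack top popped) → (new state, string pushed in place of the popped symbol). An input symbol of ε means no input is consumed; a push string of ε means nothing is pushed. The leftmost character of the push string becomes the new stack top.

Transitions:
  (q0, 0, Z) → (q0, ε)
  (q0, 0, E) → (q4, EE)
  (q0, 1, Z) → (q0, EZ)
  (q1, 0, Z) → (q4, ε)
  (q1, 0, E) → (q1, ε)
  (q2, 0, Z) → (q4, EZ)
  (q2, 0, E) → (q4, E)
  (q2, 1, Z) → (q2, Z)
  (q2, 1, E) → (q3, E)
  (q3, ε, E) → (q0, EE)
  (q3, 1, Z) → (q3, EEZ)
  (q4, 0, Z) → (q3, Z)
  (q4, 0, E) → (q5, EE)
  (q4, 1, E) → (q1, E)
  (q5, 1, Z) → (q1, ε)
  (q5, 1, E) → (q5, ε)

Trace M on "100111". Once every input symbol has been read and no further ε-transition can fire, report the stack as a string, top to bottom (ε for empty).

(q0, 100111, Z)
  read 1, top Z: go to q0, push EZ → (q0, 00111, EZ)
  read 0, top E: go to q4, push EE → (q4, 0111, EEZ)
  read 0, top E: go to q5, push EE → (q5, 111, EEEZ)
  read 1, top E: go to q5, push ε → (q5, 11, EEZ)
  read 1, top E: go to q5, push ε → (q5, 1, EZ)
  read 1, top E: go to q5, push ε → (q5, ε, Z)
All input consumed in state q5 with stack Z.

Z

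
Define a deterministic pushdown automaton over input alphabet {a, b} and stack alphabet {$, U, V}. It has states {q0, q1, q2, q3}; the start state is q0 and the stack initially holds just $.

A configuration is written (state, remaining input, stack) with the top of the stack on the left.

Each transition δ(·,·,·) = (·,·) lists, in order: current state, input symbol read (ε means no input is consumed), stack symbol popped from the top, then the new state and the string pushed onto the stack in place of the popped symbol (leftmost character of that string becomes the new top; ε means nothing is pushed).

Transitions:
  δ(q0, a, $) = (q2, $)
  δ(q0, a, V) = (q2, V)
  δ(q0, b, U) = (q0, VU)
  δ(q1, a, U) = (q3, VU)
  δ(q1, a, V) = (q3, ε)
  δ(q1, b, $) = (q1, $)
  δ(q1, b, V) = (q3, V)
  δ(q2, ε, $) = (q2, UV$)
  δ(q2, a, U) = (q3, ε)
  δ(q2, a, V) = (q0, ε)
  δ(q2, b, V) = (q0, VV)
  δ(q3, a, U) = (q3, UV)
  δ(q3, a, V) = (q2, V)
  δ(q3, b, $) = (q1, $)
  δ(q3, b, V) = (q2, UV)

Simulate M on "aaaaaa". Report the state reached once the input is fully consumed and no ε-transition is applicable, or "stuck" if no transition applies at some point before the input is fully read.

(q0, aaaaaa, $) ⊢ (q2, aaaaa, $) ⊢ (q2, aaaaa, UV$) ⊢ (q3, aaaa, V$) ⊢ (q2, aaa, V$) ⊢ (q0, aa, $) ⊢ (q2, a, $) ⊢ (q2, a, UV$) ⊢ (q3, ε, V$)
All input consumed; M is in state q3.

q3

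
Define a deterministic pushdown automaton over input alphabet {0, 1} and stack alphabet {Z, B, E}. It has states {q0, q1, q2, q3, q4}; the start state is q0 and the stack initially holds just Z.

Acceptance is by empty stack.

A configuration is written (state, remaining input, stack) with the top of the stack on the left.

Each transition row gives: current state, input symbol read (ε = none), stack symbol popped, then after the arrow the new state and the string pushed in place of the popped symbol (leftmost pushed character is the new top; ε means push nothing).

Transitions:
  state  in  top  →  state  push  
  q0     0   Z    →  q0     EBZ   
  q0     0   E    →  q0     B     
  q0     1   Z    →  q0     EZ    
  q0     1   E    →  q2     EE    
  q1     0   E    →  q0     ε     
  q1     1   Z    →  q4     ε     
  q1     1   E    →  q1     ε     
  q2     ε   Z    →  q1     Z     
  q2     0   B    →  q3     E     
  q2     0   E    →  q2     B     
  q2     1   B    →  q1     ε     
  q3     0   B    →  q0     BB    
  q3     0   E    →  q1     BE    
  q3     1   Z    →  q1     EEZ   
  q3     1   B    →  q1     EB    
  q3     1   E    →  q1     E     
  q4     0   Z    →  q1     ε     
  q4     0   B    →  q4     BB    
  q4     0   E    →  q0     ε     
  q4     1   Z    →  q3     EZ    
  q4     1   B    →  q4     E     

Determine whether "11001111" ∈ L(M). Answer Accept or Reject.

Accept

(q0, 11001111, Z)
  read 1, top Z: go to q0, push EZ → (q0, 1001111, EZ)
  read 1, top E: go to q2, push EE → (q2, 001111, EEZ)
  read 0, top E: go to q2, push B → (q2, 01111, BEZ)
  read 0, top B: go to q3, push E → (q3, 1111, EEZ)
  read 1, top E: go to q1, push E → (q1, 111, EEZ)
  read 1, top E: go to q1, push ε → (q1, 11, EZ)
  read 1, top E: go to q1, push ε → (q1, 1, Z)
  read 1, top Z: go to q4, push ε → (q4, ε, ε)
All input consumed and the stack is empty.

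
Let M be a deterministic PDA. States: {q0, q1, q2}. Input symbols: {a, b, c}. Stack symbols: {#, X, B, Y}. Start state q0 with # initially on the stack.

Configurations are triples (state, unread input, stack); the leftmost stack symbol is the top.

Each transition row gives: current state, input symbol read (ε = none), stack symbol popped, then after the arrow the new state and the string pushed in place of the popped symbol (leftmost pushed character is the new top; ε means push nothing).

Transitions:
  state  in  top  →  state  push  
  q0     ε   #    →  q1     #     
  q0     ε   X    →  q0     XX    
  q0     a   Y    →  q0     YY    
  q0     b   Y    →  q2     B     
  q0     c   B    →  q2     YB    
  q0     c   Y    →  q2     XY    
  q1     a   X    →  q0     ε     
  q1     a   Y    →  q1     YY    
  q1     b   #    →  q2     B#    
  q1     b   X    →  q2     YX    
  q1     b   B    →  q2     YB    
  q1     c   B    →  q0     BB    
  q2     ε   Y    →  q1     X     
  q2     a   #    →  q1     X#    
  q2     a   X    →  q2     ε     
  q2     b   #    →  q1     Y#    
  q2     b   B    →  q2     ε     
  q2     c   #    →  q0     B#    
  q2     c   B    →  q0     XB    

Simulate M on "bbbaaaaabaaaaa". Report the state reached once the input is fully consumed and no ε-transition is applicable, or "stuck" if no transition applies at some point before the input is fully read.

stuck

(q0, bbbaaaaabaaaaa, #)
  ε-move, top #: go to q1, push # → (q1, bbbaaaaabaaaaa, #)
  read b, top #: go to q2, push B# → (q2, bbaaaaabaaaaa, B#)
  read b, top B: go to q2, push ε → (q2, baaaaabaaaaa, #)
  read b, top #: go to q1, push Y# → (q1, aaaaabaaaaa, Y#)
  read a, top Y: go to q1, push YY → (q1, aaaabaaaaa, YY#)
  read a, top Y: go to q1, push YY → (q1, aaabaaaaa, YYY#)
  read a, top Y: go to q1, push YY → (q1, aabaaaaa, YYYY#)
  read a, top Y: go to q1, push YY → (q1, abaaaaa, YYYYY#)
  read a, top Y: go to q1, push YY → (q1, baaaaa, YYYYYY#)
No transition for (q1, b, top Y); M blocks with input baaaaa remaining.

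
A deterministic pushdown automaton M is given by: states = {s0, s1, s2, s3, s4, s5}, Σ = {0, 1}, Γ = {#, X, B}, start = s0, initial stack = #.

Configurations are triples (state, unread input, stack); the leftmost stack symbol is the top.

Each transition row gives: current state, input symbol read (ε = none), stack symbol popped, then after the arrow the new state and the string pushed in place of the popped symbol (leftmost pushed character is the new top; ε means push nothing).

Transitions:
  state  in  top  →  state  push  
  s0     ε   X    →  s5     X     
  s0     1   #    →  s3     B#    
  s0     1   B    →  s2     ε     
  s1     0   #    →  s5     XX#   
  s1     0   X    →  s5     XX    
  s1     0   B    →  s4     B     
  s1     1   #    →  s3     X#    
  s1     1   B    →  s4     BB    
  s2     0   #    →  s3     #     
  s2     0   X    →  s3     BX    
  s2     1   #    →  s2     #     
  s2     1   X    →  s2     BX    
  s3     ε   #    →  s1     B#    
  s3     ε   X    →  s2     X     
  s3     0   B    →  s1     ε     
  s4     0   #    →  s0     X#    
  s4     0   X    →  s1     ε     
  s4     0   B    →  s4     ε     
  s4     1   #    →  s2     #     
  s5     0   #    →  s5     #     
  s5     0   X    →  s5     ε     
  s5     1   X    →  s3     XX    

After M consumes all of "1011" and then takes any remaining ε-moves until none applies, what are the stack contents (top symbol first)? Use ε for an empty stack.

(s0, 1011, #)
  read 1, top #: go to s3, push B# → (s3, 011, B#)
  read 0, top B: go to s1, push ε → (s1, 11, #)
  read 1, top #: go to s3, push X# → (s3, 1, X#)
  ε-move, top X: go to s2, push X → (s2, 1, X#)
  read 1, top X: go to s2, push BX → (s2, ε, BX#)
All input consumed in state s2 with stack BX#.

BX#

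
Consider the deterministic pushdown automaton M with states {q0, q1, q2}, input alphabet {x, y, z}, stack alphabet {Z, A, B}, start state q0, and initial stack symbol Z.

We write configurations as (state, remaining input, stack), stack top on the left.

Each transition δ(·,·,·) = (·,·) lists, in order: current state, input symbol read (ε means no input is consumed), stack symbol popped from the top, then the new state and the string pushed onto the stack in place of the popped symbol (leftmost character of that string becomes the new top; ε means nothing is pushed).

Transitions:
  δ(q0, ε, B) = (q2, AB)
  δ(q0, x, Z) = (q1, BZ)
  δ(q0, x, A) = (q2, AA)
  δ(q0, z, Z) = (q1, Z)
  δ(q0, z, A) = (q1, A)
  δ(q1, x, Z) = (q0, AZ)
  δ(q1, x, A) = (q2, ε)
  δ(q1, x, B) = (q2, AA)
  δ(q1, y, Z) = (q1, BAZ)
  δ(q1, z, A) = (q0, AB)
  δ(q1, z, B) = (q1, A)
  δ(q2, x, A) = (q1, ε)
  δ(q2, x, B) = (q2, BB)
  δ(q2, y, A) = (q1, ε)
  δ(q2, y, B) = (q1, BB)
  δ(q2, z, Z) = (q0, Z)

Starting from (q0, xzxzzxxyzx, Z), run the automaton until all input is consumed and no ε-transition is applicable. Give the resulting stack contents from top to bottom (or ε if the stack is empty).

(q0, xzxzzxxyzx, Z) ⊢ (q1, zxzzxxyzx, BZ) ⊢ (q1, xzzxxyzx, AZ) ⊢ (q2, zzxxyzx, Z) ⊢ (q0, zxxyzx, Z) ⊢ (q1, xxyzx, Z) ⊢ (q0, xyzx, AZ) ⊢ (q2, yzx, AAZ) ⊢ (q1, zx, AZ) ⊢ (q0, x, ABZ) ⊢ (q2, ε, AABZ)
All input consumed in state q2 with stack AABZ.

AABZ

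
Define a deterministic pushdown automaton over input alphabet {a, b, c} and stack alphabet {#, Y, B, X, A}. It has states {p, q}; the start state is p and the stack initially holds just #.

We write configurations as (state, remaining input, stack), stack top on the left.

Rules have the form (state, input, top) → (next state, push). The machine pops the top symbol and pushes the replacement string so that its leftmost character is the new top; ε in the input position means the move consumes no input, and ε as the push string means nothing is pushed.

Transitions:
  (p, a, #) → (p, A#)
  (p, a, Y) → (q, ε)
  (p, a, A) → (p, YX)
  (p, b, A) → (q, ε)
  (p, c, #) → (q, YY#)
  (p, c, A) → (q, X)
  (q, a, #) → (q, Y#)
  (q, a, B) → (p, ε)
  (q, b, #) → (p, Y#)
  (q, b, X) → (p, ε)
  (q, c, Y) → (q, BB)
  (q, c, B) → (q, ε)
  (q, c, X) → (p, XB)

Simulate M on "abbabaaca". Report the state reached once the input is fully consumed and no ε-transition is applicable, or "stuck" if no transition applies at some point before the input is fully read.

(p, abbabaaca, #) ⊢ (p, bbabaaca, A#) ⊢ (q, babaaca, #) ⊢ (p, abaaca, Y#) ⊢ (q, baaca, #) ⊢ (p, aaca, Y#) ⊢ (q, aca, #) ⊢ (q, ca, Y#) ⊢ (q, a, BB#) ⊢ (p, ε, B#)
All input consumed; M is in state p.

p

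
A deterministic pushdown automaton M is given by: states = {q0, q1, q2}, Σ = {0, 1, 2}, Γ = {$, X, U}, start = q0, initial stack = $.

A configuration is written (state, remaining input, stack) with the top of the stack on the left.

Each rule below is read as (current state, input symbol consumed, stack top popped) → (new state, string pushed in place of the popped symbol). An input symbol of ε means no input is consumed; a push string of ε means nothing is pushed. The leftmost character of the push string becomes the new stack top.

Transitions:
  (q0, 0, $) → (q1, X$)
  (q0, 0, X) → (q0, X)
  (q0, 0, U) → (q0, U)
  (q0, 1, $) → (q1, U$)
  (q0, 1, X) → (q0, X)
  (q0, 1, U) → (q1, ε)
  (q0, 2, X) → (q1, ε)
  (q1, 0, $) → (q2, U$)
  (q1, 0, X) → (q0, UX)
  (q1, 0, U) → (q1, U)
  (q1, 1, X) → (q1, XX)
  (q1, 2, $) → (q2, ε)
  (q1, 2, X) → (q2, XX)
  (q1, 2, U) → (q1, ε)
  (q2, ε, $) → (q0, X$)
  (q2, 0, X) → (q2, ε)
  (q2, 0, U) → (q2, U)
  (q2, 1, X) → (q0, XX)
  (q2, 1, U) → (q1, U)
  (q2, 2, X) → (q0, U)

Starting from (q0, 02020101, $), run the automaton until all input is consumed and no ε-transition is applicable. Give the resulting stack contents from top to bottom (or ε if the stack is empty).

U$

(q0, 02020101, $)
  read 0, top $: go to q1, push X$ → (q1, 2020101, X$)
  read 2, top X: go to q2, push XX → (q2, 020101, XX$)
  read 0, top X: go to q2, push ε → (q2, 20101, X$)
  read 2, top X: go to q0, push U → (q0, 0101, U$)
  read 0, top U: go to q0, push U → (q0, 101, U$)
  read 1, top U: go to q1, push ε → (q1, 01, $)
  read 0, top $: go to q2, push U$ → (q2, 1, U$)
  read 1, top U: go to q1, push U → (q1, ε, U$)
All input consumed in state q1 with stack U$.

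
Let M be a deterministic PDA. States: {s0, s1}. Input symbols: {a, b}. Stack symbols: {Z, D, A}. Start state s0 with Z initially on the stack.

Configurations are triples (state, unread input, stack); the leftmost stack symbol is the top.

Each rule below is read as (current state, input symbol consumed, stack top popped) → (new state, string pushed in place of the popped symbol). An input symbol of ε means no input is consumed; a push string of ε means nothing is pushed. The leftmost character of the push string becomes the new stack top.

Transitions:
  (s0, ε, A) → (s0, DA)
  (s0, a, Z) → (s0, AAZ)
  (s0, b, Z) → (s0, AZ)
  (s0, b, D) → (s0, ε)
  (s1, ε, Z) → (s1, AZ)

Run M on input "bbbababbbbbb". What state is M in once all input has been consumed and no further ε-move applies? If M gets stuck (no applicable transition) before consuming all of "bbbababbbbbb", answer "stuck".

(s0, bbbababbbbbb, Z)
  read b, top Z: go to s0, push AZ → (s0, bbababbbbbb, AZ)
  ε-move, top A: go to s0, push DA → (s0, bbababbbbbb, DAZ)
  read b, top D: go to s0, push ε → (s0, bababbbbbb, AZ)
  ε-move, top A: go to s0, push DA → (s0, bababbbbbb, DAZ)
  read b, top D: go to s0, push ε → (s0, ababbbbbb, AZ)
  ε-move, top A: go to s0, push DA → (s0, ababbbbbb, DAZ)
No transition for (s0, a, top D); M blocks with input ababbbbbb remaining.

stuck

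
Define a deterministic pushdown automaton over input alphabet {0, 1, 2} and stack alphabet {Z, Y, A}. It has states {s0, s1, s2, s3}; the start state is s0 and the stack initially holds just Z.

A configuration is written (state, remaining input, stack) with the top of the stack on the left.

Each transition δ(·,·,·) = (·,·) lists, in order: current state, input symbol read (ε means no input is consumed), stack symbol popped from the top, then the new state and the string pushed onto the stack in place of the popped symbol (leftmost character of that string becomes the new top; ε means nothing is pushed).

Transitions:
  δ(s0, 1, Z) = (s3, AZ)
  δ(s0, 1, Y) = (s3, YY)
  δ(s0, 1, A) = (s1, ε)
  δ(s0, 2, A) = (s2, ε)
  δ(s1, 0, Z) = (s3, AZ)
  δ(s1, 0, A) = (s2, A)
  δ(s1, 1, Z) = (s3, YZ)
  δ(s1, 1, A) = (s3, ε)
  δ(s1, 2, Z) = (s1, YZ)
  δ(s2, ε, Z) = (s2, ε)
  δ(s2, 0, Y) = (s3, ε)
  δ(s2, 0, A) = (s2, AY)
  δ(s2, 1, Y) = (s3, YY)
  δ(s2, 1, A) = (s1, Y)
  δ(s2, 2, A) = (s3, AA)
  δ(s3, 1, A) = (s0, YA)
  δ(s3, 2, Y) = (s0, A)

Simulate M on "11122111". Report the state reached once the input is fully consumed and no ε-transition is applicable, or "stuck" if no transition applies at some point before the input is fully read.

stuck

(s0, 11122111, Z)
  read 1, top Z: go to s3, push AZ → (s3, 1122111, AZ)
  read 1, top A: go to s0, push YA → (s0, 122111, YAZ)
  read 1, top Y: go to s3, push YY → (s3, 22111, YYAZ)
  read 2, top Y: go to s0, push A → (s0, 2111, AYAZ)
  read 2, top A: go to s2, push ε → (s2, 111, YAZ)
  read 1, top Y: go to s3, push YY → (s3, 11, YYAZ)
No transition for (s3, 1, top Y); M blocks with input 11 remaining.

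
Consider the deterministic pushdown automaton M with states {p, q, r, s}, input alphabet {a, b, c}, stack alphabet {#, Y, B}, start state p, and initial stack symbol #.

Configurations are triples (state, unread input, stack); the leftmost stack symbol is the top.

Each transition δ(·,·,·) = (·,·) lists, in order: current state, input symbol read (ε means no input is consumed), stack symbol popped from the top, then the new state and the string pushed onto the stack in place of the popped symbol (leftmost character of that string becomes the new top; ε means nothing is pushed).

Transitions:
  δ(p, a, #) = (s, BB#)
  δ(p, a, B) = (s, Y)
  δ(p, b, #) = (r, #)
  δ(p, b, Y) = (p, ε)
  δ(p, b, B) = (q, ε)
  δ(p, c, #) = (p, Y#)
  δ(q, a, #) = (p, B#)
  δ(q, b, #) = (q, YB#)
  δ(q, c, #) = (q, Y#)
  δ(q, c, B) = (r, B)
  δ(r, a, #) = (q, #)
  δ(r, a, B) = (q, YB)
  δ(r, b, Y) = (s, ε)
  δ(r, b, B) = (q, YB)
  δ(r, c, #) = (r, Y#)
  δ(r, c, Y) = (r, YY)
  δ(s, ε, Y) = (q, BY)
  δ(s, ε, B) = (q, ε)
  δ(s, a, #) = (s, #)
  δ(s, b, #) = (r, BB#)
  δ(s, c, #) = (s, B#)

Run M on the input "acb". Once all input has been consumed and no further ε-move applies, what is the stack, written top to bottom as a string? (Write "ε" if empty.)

YB#

(p, acb, #)
  read a, top #: go to s, push BB# → (s, cb, BB#)
  ε-move, top B: go to q, push ε → (q, cb, B#)
  read c, top B: go to r, push B → (r, b, B#)
  read b, top B: go to q, push YB → (q, ε, YB#)
All input consumed in state q with stack YB#.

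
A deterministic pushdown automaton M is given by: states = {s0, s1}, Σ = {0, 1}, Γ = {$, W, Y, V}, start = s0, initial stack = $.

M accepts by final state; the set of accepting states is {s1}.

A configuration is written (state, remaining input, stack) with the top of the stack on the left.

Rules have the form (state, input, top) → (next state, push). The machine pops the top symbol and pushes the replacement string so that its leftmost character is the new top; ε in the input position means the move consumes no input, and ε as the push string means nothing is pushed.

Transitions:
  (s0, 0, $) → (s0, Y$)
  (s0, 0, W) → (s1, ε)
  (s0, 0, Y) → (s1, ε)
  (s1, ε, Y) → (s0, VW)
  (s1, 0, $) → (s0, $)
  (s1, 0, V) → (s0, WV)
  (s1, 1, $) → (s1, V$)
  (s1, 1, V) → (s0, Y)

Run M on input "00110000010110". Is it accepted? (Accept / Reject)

(s0, 00110000010110, $) ⊢ (s0, 0110000010110, Y$) ⊢ (s1, 110000010110, $) ⊢ (s1, 10000010110, V$) ⊢ (s0, 0000010110, Y$) ⊢ (s1, 000010110, $) ⊢ (s0, 00010110, $) ⊢ (s0, 0010110, Y$) ⊢ (s1, 010110, $) ⊢ (s0, 10110, $)
No transition applies at (s0, 10110, $); input not fully consumed.

Reject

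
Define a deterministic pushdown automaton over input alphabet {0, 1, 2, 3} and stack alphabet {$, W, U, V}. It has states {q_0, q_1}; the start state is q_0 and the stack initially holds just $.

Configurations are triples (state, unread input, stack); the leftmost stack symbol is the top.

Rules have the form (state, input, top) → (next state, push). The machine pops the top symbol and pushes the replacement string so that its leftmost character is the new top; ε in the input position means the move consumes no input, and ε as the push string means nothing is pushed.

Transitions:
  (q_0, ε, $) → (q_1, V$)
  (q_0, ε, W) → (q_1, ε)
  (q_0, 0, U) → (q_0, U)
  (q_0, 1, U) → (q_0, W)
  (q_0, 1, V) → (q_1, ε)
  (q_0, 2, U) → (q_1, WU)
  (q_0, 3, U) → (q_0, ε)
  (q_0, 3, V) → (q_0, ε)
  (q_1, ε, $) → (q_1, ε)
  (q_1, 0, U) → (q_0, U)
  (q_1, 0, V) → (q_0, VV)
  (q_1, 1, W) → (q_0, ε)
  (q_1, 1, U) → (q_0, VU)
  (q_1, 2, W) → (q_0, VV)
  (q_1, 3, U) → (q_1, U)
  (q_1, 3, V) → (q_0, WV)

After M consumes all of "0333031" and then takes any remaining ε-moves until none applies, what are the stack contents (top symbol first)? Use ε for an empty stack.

(q_0, 0333031, $)
  ε-move, top $: go to q_1, push V$ → (q_1, 0333031, V$)
  read 0, top V: go to q_0, push VV → (q_0, 333031, VV$)
  read 3, top V: go to q_0, push ε → (q_0, 33031, V$)
  read 3, top V: go to q_0, push ε → (q_0, 3031, $)
  ε-move, top $: go to q_1, push V$ → (q_1, 3031, V$)
  read 3, top V: go to q_0, push WV → (q_0, 031, WV$)
  ε-move, top W: go to q_1, push ε → (q_1, 031, V$)
  read 0, top V: go to q_0, push VV → (q_0, 31, VV$)
  read 3, top V: go to q_0, push ε → (q_0, 1, V$)
  read 1, top V: go to q_1, push ε → (q_1, ε, $)
  ε-move, top $: go to q_1, push ε → (q_1, ε, ε)
All input consumed in state q_1 with stack ε.

ε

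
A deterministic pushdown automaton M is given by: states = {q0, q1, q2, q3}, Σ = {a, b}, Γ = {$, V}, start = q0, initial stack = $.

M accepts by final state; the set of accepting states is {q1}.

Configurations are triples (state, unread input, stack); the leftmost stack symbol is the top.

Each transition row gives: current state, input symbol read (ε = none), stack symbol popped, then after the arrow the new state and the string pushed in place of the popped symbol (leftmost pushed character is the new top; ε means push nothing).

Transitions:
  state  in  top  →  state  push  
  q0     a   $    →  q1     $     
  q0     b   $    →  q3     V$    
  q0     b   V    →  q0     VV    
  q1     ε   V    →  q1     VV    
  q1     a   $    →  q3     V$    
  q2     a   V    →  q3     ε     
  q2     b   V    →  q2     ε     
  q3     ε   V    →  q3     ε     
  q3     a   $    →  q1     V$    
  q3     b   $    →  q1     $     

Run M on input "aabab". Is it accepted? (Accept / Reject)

(q0, aabab, $)
  read a, top $: go to q1, push $ → (q1, abab, $)
  read a, top $: go to q3, push V$ → (q3, bab, V$)
  ε-move, top V: go to q3, push ε → (q3, bab, $)
  read b, top $: go to q1, push $ → (q1, ab, $)
  read a, top $: go to q3, push V$ → (q3, b, V$)
  ε-move, top V: go to q3, push ε → (q3, b, $)
  read b, top $: go to q1, push $ → (q1, ε, $)
All input consumed; state q1 ∈ F.

Accept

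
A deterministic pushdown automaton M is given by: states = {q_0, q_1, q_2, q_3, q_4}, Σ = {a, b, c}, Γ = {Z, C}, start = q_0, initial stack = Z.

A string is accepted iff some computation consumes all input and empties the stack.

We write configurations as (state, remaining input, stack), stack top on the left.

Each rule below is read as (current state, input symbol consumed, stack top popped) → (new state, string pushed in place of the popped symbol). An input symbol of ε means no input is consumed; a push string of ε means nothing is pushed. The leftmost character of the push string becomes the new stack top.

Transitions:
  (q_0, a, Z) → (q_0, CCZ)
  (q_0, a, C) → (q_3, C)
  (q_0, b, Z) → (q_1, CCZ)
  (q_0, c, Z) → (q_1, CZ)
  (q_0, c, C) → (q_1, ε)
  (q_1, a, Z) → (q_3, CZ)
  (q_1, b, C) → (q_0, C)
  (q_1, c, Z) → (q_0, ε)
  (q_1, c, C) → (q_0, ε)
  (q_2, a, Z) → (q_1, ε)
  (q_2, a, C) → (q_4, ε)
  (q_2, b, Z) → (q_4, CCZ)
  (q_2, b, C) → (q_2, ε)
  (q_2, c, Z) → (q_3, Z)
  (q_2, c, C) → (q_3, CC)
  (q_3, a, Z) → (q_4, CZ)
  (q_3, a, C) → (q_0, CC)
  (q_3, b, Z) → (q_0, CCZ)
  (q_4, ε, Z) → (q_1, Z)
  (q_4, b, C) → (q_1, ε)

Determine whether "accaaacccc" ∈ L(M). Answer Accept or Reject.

(q_0, accaaacccc, Z)
  read a, top Z: go to q_0, push CCZ → (q_0, ccaaacccc, CCZ)
  read c, top C: go to q_1, push ε → (q_1, caaacccc, CZ)
  read c, top C: go to q_0, push ε → (q_0, aaacccc, Z)
  read a, top Z: go to q_0, push CCZ → (q_0, aacccc, CCZ)
  read a, top C: go to q_3, push C → (q_3, acccc, CCZ)
  read a, top C: go to q_0, push CC → (q_0, cccc, CCCZ)
  read c, top C: go to q_1, push ε → (q_1, ccc, CCZ)
  read c, top C: go to q_0, push ε → (q_0, cc, CZ)
  read c, top C: go to q_1, push ε → (q_1, c, Z)
  read c, top Z: go to q_0, push ε → (q_0, ε, ε)
All input consumed and the stack is empty.

Accept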